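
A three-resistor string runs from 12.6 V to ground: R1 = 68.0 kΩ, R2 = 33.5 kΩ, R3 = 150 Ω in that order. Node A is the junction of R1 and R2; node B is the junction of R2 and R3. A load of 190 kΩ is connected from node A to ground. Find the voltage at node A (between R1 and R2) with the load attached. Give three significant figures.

Below node A the series string R2+R3 = 33650 Ω sits in parallel with the 190000 Ω load: 28590 Ω.
V_A = 12.6 × 28590/(68000 + 28590) = 3.73 V.

V ≈ 3.73 V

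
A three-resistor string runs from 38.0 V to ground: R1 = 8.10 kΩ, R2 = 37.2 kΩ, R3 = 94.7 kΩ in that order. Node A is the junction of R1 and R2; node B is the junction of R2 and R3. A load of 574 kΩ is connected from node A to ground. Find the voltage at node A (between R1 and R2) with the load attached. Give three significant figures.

Below node A the series string R2+R3 = 131.9 kΩ sits in parallel with the 574 kΩ load: 107.3 kΩ.
V_A = 38.0 × 107.3/(8.10 + 107.3) = 35.3 V.

V ≈ 35.3 V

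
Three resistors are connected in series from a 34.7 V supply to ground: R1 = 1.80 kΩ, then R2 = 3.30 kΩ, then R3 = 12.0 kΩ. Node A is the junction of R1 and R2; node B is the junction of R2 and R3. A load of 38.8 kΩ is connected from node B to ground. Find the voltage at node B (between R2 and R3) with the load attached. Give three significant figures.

V ≈ 22.3 V

At node B, R3 is in parallel with the load: R3‖R_L = 9.165 kΩ.
Below node A the resistance is R2 + (R3‖R_L) = 12.47 kΩ, so V_A = 34.7 × 12.47/14.27 = 30.32 V.
Then V_B = V_A × (R3‖R_L)/(R2 + R3‖R_L) = 30.32 × 9.165/12.47 = 22.3 V.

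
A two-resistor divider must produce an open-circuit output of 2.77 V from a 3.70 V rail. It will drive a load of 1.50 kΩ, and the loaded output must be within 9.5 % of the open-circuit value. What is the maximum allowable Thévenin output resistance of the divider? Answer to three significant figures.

Loading drop = R_th/(R_th + R_L) ≤ 0.0950, so R_th ≤ R_L · ε/(1−ε) = 1.50 kΩ × 0.0950/0.9050 = 157 Ω.

R_th ≤ 157 Ω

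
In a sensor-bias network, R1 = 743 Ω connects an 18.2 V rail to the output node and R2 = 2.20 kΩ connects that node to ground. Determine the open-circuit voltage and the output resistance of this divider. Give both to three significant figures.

V_th = 13.6 V, R_th = 555 Ω

V_th is the open-circuit tap voltage: 18.2 × 2200/(743 + 2200) = 13.6 V.
With the supply zeroed, R1 and R2 appear in parallel from the tap: R_th = R1‖R2 = (743 × 2200)/2943 = 555 Ω.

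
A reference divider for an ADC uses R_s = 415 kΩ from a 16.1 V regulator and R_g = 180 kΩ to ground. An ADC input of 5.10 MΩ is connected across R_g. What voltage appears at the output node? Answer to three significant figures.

The load sits in parallel with R_g: R_g‖R_L = (180 × 5100) / (180 + 5100) = 173.9 kΩ.
V_out = 16.1 × 173.9 / (415 + 173.9) = 16.1 × 173.9/588.9 = 4.75 V.

V_out ≈ 4.75 V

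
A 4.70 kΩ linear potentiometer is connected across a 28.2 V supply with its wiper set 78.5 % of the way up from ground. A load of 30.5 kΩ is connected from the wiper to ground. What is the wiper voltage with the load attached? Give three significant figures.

The wiper splits the pot into (1−α)R = 1.010 kΩ above and αR = 3.689 kΩ below.
Lower section ‖ load = 3.291 kΩ.
V_wiper = 28.2 × 3.291/(1.010 + 3.291) = 21.6 V.

V ≈ 21.6 V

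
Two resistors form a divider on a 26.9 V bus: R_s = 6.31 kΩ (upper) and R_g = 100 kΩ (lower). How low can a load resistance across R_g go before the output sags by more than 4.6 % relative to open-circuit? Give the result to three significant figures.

Output resistance R_th = R_s‖R_g = (6.31 × 100)/106.3 = 5.935 kΩ.
The fractional drop is R_th/(R_th + R_L); requiring this ≤ 0.0460 gives R_L ≥ R_th(1/0.0460 − 1) = 5.935 × 20.74 = 123 kΩ.

R_L(min) ≈ 123 kΩ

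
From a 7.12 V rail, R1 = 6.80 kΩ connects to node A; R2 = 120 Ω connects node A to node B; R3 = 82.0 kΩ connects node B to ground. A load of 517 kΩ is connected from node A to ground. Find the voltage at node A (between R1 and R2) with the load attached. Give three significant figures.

Below node A the series string R2+R3 = 82120 Ω sits in parallel with the 517000 Ω load: 70860 Ω.
V_A = 7.12 × 70860/(6800 + 70860) = 6.50 V.

V ≈ 6.50 V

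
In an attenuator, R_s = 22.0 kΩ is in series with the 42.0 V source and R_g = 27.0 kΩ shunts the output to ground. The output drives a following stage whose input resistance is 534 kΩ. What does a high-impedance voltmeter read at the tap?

V_out ≈ 22.6 V

The load sits in parallel with R_g: R_g‖R_L = (27.0 × 534) / (27.0 + 534) = 25.70 kΩ.
V_out = 42.0 × 25.70 / (22.0 + 25.70) = 42.0 × 25.70/47.70 = 22.6 V.
(Unloaded it would have been 23.1 V.)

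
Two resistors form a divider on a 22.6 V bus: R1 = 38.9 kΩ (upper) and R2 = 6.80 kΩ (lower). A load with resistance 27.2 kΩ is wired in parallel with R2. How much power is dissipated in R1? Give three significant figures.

P ≈ 10.1 mW

Total resistance from the source is R1 + (R2‖R_L) = 44.34 kΩ, so I = 22.6/44.34 kΩ = 0.5097 mA.
P = I²·R1 = (0.5097 mA)² × 38.9 kΩ = 10.1 mW.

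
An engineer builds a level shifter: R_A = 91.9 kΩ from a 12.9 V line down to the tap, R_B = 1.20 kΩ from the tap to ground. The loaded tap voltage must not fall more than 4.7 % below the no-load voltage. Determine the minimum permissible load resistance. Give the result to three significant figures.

Output resistance R_th = R_A‖R_B = (91.9 × 1.20)/93.10 = 1.185 kΩ.
The fractional drop is R_th/(R_th + R_L); requiring this ≤ 0.0470 gives R_L ≥ R_th(1/0.0470 − 1) = 1.185 × 20.28 = 24.0 kΩ.

R_L(min) ≈ 24.0 kΩ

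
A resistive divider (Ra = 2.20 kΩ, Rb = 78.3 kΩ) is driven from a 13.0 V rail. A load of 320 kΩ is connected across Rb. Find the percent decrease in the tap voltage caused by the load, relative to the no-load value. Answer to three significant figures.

The divider's output (Thévenin) resistance is Ra‖Rb = 2.140 kΩ.
Fractional drop under load = R_th/(R_th + R_L) = 2.140 / (2.140 + 320) = 0.006643.
So the output falls by 0.664 %.

0.664 %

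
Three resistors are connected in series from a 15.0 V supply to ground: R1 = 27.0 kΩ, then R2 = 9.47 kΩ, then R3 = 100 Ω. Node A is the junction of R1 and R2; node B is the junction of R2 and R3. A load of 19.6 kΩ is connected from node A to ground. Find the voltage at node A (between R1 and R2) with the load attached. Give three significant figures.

Below node A the series string R2+R3 = 9570 Ω sits in parallel with the 19600 Ω load: 6430 Ω.
V_A = 15.0 × 6430/(27000 + 6430) = 2.89 V.

V ≈ 2.89 V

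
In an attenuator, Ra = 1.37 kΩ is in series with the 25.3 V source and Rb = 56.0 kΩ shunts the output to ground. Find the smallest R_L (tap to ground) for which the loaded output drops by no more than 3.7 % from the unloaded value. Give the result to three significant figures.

Output resistance R_th = Ra‖Rb = (1.37 × 56.0)/57.37 = 1.337 kΩ.
The fractional drop is R_th/(R_th + R_L); requiring this ≤ 0.0370 gives R_L ≥ R_th(1/0.0370 − 1) = 1.337 × 26.03 = 34.8 kΩ.

R_L(min) ≈ 34.8 kΩ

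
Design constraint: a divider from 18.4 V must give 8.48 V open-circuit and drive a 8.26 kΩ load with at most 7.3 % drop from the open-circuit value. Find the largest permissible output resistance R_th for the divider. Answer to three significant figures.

R_th ≤ 650 Ω

Loading drop = R_th/(R_th + R_L) ≤ 0.0730, so R_th ≤ R_L · ε/(1−ε) = 8.26 kΩ × 0.0730/0.9270 = 650 Ω.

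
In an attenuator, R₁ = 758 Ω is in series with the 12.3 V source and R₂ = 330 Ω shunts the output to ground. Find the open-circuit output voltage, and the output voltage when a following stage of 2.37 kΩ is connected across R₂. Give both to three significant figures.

Open-circuit: V = 12.3 × 330/(758 + 330) = 3.73 V.
With the load, R₂ becomes R₂‖R_L = 289.7 Ω, so V = 12.3 × 289.7/1048 = 3.40 V.

Unloaded: 3.73 V; loaded: 3.40 V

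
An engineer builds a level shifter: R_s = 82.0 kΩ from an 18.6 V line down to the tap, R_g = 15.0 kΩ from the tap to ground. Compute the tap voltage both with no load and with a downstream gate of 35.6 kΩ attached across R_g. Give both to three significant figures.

Unloaded: 2.88 V; loaded: 2.12 V

Open-circuit: V = 18.6 × 15.0/(82.0 + 15.0) = 2.88 V.
With the load, R_g becomes R_g‖R_L = 10.55 kΩ, so V = 18.6 × 10.55/92.55 = 2.12 V.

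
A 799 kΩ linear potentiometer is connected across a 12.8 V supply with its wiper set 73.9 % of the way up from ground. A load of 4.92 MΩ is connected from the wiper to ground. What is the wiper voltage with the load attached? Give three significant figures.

V ≈ 9.17 V

The wiper splits the pot into (1−α)R = 208.5 kΩ above and αR = 590.5 kΩ below.
Lower section ‖ load = 527.2 kΩ.
V_wiper = 12.8 × 527.2/(208.5 + 527.2) = 9.17 V.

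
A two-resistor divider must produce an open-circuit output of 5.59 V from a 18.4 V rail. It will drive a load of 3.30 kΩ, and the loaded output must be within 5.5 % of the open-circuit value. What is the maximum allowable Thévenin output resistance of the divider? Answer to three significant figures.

R_th ≤ 192 Ω

Loading drop = R_th/(R_th + R_L) ≤ 0.0550, so R_th ≤ R_L · ε/(1−ε) = 3.30 kΩ × 0.0550/0.9450 = 192 Ω.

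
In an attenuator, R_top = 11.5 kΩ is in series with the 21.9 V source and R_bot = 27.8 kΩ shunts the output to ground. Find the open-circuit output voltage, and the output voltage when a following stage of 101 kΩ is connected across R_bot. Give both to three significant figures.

Open-circuit: V = 21.9 × 27.8/(11.5 + 27.8) = 15.5 V.
With the load, R_bot becomes R_bot‖R_L = 21.80 kΩ, so V = 21.9 × 21.80/33.30 = 14.3 V.

Unloaded: 15.5 V; loaded: 14.3 V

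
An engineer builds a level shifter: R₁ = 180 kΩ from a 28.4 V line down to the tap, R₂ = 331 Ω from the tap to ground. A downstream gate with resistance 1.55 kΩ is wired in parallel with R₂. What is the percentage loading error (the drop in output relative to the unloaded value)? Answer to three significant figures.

17.6 %

The divider's output (Thévenin) resistance is R₁‖R₂ = 330.4 Ω.
Fractional drop under load = R_th/(R_th + R_L) = 330.4 / (330.4 + 1550) = 0.1757.
So the output falls by 17.6 %.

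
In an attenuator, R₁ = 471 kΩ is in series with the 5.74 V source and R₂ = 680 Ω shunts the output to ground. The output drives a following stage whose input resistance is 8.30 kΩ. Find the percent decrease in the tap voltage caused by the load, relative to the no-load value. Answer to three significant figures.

7.56 %

The divider's output (Thévenin) resistance is R₁‖R₂ = 679.0 Ω.
Fractional drop under load = R_th/(R_th + R_L) = 679.0 / (679.0 + 8300) = 0.07562.
So the output falls by 7.56 %.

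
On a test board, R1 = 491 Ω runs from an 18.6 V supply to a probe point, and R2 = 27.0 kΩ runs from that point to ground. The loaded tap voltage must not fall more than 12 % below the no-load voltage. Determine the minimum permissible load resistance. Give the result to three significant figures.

Output resistance R_th = R1‖R2 = (491 × 27000)/27490 = 482.2 Ω.
The fractional drop is R_th/(R_th + R_L); requiring this ≤ 0.120 gives R_L ≥ R_th(1/0.120 − 1) = 482.2 × 7.333 = 3.54 kΩ.

R_L(min) ≈ 3.54 kΩ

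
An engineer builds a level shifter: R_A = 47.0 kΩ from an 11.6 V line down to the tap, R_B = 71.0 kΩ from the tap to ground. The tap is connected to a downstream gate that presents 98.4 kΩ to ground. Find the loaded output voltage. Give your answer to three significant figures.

V_out ≈ 5.42 V

The load sits in parallel with R_B: R_B‖R_L = (71.0 × 98.4) / (71.0 + 98.4) = 41.24 kΩ.
V_out = 11.6 × 41.24 / (47.0 + 41.24) = 11.6 × 41.24/88.24 = 5.42 V.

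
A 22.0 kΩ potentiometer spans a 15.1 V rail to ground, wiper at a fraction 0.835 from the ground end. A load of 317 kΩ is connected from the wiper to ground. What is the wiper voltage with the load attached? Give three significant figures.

The wiper splits the pot into (1−α)R = 3.630 kΩ above and αR = 18.37 kΩ below.
Lower section ‖ load = 17.36 kΩ.
V_wiper = 15.1 × 17.36/(3.630 + 17.36) = 12.5 V.

V ≈ 12.5 V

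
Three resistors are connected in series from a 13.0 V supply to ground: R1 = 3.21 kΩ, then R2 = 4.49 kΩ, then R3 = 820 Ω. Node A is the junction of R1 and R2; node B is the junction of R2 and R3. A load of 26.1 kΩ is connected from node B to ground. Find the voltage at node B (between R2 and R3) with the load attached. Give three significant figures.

V ≈ 1.22 V

At node B, R3 is in parallel with the load: R3‖R_L = 795.0 Ω.
Below node A the resistance is R2 + (R3‖R_L) = 5285 Ω, so V_A = 13.0 × 5285/8495 = 8.088 V.
Then V_B = V_A × (R3‖R_L)/(R2 + R3‖R_L) = 8.088 × 795.0/5285 = 1.22 V.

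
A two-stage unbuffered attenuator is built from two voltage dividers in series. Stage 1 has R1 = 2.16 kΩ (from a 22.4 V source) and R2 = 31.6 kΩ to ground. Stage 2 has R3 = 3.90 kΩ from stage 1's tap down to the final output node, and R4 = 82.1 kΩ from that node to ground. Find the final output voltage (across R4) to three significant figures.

Stage 2 presents R3+R4 = 86.00 kΩ as a load on stage 1's tap.
Stage 1's lower leg becomes R2‖(R3+R4) = 23.11 kΩ, so V_mid = 22.4 × 23.11/25.27 = 20.49 V.
Stage 2 is itself unloaded: V_out = V_mid × R4/(R3+R4) = 20.49 × 82.1/86.00 = 19.6 V.

V_out ≈ 19.6 V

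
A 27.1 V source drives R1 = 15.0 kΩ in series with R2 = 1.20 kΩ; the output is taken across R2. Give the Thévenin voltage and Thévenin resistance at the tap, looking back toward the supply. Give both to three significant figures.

V_th = 2.01 V, R_th = 1.11 kΩ

V_th is the open-circuit tap voltage: 27.1 × 1.20/(15.0 + 1.20) = 2.01 V.
With the supply zeroed, R1 and R2 appear in parallel from the tap: R_th = R1‖R2 = (15.0 × 1.20)/16.20 = 1.11 kΩ.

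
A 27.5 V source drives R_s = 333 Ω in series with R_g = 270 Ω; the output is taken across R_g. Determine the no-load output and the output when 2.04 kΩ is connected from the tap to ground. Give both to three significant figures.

Unloaded: 12.3 V; loaded: 11.5 V

Open-circuit: V = 27.5 × 270/(333 + 270) = 12.3 V.
With the load, R_g becomes R_g‖R_L = 238.4 Ω, so V = 27.5 × 238.4/571.4 = 11.5 V.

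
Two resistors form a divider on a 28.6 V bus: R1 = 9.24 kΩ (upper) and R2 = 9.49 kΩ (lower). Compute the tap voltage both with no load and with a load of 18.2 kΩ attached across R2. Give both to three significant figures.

Open-circuit: V = 28.6 × 9.49/(9.24 + 9.49) = 14.5 V.
With the load, R2 becomes R2‖R_L = 6.238 kΩ, so V = 28.6 × 6.238/15.48 = 11.5 V.

Unloaded: 14.5 V; loaded: 11.5 V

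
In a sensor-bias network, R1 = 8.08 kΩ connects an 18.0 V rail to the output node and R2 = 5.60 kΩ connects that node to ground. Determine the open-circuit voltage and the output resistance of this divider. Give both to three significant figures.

V_th = 7.37 V, R_th = 3.31 kΩ

V_th is the open-circuit tap voltage: 18.0 × 5.60/(8.08 + 5.60) = 7.37 V.
With the supply zeroed, R1 and R2 appear in parallel from the tap: R_th = R1‖R2 = (8.08 × 5.60)/13.68 = 3.31 kΩ.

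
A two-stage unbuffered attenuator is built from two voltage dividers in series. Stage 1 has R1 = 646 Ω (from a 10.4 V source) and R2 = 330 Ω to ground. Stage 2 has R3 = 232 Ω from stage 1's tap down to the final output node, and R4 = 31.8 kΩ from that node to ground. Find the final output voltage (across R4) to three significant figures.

Stage 2 presents R3+R4 = 32030 Ω as a load on stage 1's tap.
Stage 1's lower leg becomes R2‖(R3+R4) = 326.6 Ω, so V_mid = 10.4 × 326.6/972.6 = 3.493 V.
Stage 2 is itself unloaded: V_out = V_mid × R4/(R3+R4) = 3.493 × 31800/32030 = 3.47 V.

V_out ≈ 3.47 V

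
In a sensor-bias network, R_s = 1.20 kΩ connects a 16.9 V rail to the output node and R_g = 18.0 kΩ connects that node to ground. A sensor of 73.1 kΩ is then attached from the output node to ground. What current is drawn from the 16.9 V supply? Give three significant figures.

I ≈ 1.08 mA

R_g‖R_L = 14.44 kΩ, so the source sees R_s + R_g‖R_L = 15.64 kΩ.
I = 16.9 V / 15.64 kΩ = 1.08 mA.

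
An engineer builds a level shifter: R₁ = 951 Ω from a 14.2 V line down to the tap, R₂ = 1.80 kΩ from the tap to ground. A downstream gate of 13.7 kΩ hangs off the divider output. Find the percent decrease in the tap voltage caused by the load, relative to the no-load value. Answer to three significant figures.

The divider's output (Thévenin) resistance is R₁‖R₂ = 622.2 Ω.
Fractional drop under load = R_th/(R_th + R_L) = 622.2 / (622.2 + 13700) = 0.04345.
So the output falls by 4.34 %.

4.34 %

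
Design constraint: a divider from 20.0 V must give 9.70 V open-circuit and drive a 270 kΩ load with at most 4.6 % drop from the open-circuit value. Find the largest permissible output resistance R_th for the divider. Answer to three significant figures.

R_th ≤ 13.0 kΩ

Loading drop = R_th/(R_th + R_L) ≤ 0.0460, so R_th ≤ R_L · ε/(1−ε) = 270 kΩ × 0.0460/0.9540 = 13.0 kΩ.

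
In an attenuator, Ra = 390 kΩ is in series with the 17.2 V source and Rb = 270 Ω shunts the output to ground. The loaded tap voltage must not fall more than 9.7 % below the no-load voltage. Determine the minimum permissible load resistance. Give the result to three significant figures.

R_L(min) ≈ 2.51 kΩ

Output resistance R_th = Ra‖Rb = (390000 × 270)/390300 = 269.8 Ω.
The fractional drop is R_th/(R_th + R_L); requiring this ≤ 0.0970 gives R_L ≥ R_th(1/0.0970 − 1) = 269.8 × 9.309 = 2.51 kΩ.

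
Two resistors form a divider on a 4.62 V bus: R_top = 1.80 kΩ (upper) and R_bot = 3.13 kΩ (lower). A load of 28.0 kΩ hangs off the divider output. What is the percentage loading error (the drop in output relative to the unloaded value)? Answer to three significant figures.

The divider's output (Thévenin) resistance is R_top‖R_bot = 1.143 kΩ.
Fractional drop under load = R_th/(R_th + R_L) = 1.143 / (1.143 + 28.0) = 0.03921.
So the output falls by 3.92 %.

3.92 %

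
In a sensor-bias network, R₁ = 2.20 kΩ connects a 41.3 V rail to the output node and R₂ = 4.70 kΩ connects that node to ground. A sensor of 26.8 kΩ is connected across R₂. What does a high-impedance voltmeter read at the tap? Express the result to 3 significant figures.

V_out ≈ 26.6 V

The load sits in parallel with R₂: R₂‖R_L = (4.70 × 26.8) / (4.70 + 26.8) = 3.999 kΩ.
V_out = 41.3 × 3.999 / (2.20 + 3.999) = 41.3 × 3.999/6.199 = 26.6 V.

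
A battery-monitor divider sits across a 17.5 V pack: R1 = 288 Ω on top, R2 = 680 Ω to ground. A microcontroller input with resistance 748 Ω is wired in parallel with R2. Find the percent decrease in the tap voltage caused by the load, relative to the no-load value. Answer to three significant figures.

21.3 %

The divider's output (Thévenin) resistance is R1‖R2 = 202.3 Ω.
Fractional drop under load = R_th/(R_th + R_L) = 202.3 / (202.3 + 748) = 0.2129.
So the output falls by 21.3 %.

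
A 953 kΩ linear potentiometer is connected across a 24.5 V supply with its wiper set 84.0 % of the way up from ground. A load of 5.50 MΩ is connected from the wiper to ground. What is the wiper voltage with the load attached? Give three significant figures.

V ≈ 20.1 V

The wiper splits the pot into (1−α)R = 152.5 kΩ above and αR = 800.5 kΩ below.
Lower section ‖ load = 698.8 kΩ.
V_wiper = 24.5 × 698.8/(152.5 + 698.8) = 20.1 V.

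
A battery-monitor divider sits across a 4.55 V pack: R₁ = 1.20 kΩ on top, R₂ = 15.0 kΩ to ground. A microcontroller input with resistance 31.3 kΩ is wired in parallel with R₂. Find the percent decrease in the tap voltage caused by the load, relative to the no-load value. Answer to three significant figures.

3.43 %

The divider's output (Thévenin) resistance is R₁‖R₂ = 1.111 kΩ.
Fractional drop under load = R_th/(R_th + R_L) = 1.111 / (1.111 + 31.3) = 0.03428.
So the output falls by 3.43 %.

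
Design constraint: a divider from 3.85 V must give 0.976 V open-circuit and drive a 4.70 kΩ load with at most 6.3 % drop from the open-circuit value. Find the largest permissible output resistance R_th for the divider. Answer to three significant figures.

R_th ≤ 316 Ω

Loading drop = R_th/(R_th + R_L) ≤ 0.0630, so R_th ≤ R_L · ε/(1−ε) = 4.70 kΩ × 0.0630/0.9370 = 316 Ω.
(Any R1, R2 with R2/(R1+R2) = 0.254 and R1‖R2 ≤ 316 Ω will meet the spec.)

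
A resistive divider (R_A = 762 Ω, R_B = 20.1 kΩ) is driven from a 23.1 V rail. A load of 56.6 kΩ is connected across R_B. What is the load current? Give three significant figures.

I_L ≈ 0.388 mA

R_B‖R_L = 14830 Ω; V_out = 23.1 × 14830/15590 = 21.97 V.
I_L = V_out / R_L = 21.97 / 56.6 kΩ = 0.388 mA.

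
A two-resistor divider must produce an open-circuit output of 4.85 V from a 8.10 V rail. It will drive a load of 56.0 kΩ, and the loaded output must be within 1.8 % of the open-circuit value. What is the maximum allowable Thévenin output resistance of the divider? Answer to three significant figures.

Loading drop = R_th/(R_th + R_L) ≤ 0.0180, so R_th ≤ R_L · ε/(1−ε) = 56.0 kΩ × 0.0180/0.9820 = 1.03 kΩ.
(Any R1, R2 with R2/(R1+R2) = 0.599 and R1‖R2 ≤ 1.03 kΩ will meet the spec.)

R_th ≤ 1.03 kΩ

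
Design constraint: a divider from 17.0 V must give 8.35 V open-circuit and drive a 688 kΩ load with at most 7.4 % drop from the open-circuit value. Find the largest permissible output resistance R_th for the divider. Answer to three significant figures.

Loading drop = R_th/(R_th + R_L) ≤ 0.0740, so R_th ≤ R_L · ε/(1−ε) = 688 kΩ × 0.0740/0.9260 = 55.0 kΩ.
(Any R1, R2 with R2/(R1+R2) = 0.491 and R1‖R2 ≤ 55.0 kΩ will meet the spec.)

R_th ≤ 55.0 kΩ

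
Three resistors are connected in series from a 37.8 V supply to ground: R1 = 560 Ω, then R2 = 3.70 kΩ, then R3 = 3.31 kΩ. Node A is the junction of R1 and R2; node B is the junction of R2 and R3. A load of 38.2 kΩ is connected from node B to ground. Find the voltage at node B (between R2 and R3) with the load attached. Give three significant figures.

At node B, R3 is in parallel with the load: R3‖R_L = 3046 Ω.
Below node A the resistance is R2 + (R3‖R_L) = 6746 Ω, so V_A = 37.8 × 6746/7306 = 34.90 V.
Then V_B = V_A × (R3‖R_L)/(R2 + R3‖R_L) = 34.90 × 3046/6746 = 15.8 V.

V ≈ 15.8 V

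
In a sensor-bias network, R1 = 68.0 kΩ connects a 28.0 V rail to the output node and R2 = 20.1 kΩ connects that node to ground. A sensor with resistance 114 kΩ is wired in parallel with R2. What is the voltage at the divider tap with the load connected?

V_out ≈ 5.62 V

The load sits in parallel with R2: R2‖R_L = (20.1 × 114) / (20.1 + 114) = 17.09 kΩ.
V_out = 28.0 × 17.09 / (68.0 + 17.09) = 28.0 × 17.09/85.09 = 5.62 V.
(Unloaded it would have been 6.39 V.)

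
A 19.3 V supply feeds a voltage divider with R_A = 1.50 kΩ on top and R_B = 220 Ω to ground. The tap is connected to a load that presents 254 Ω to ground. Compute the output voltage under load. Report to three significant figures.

The load sits in parallel with R_B: R_B‖R_L = (220 × 254) / (220 + 254) = 117.9 Ω.
V_out = 19.3 × 117.9 / (1500 + 117.9) = 19.3 × 117.9/1618 = 1.41 V.

V_out ≈ 1.41 V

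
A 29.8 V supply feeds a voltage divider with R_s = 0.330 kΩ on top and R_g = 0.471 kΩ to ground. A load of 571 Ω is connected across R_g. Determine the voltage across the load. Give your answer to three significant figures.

V_out ≈ 13.1 V

The load sits in parallel with R_g: R_g‖R_L = (471 × 571) / (471 + 571) = 258.1 Ω.
V_out = 29.8 × 258.1 / (330 + 258.1) = 29.8 × 258.1/588.1 = 13.1 V.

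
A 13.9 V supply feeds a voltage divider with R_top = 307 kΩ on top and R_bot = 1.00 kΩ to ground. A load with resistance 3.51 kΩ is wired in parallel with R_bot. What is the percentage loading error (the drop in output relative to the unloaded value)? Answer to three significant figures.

The divider's output (Thévenin) resistance is R_top‖R_bot = 0.9968 kΩ.
Fractional drop under load = R_th/(R_th + R_L) = 0.9968 / (0.9968 + 3.51) = 0.2212.
So the output falls by 22.1 %.

22.1 %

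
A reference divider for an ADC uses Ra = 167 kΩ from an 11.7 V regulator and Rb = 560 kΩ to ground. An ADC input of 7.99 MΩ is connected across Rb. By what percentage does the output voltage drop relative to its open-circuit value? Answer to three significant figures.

The divider's output (Thévenin) resistance is Ra‖Rb = 128.6 kΩ.
Fractional drop under load = R_th/(R_th + R_L) = 128.6 / (128.6 + 7990) = 0.01584.
So the output falls by 1.58 %.

1.58 %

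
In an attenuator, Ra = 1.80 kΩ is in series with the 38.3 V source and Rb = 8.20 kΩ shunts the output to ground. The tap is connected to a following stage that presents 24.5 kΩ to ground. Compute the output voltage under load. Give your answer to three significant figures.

V_out ≈ 29.6 V

The load sits in parallel with Rb: Rb‖R_L = (8.20 × 24.5) / (8.20 + 24.5) = 6.144 kΩ.
V_out = 38.3 × 6.144 / (1.80 + 6.144) = 38.3 × 6.144/7.944 = 29.6 V.
(Unloaded it would have been 31.4 V.)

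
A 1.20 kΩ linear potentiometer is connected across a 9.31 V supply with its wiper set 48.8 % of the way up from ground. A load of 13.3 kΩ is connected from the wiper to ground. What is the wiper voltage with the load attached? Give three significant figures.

V ≈ 4.44 V

The wiper splits the pot into (1−α)R = 614.4 Ω above and αR = 585.6 Ω below.
Lower section ‖ load = 560.9 Ω.
V_wiper = 9.31 × 560.9/(614.4 + 560.9) = 4.44 V.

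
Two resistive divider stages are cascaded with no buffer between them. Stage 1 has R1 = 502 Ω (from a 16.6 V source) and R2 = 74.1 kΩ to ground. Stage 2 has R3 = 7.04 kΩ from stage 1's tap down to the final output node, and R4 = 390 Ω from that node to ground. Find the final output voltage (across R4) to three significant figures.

V_out ≈ 0.811 V

Stage 2 presents R3+R4 = 7430 Ω as a load on stage 1's tap.
Stage 1's lower leg becomes R2‖(R3+R4) = 6753 Ω, so V_mid = 16.6 × 6753/7255 = 15.45 V.
Stage 2 is itself unloaded: V_out = V_mid × R4/(R3+R4) = 15.45 × 390/7430 = 0.811 V.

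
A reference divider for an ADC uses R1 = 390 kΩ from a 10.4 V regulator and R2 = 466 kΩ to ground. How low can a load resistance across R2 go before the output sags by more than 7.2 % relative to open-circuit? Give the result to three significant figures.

Output resistance R_th = R1‖R2 = (390 × 466)/856.0 = 212.3 kΩ.
The fractional drop is R_th/(R_th + R_L); requiring this ≤ 0.0720 gives R_L ≥ R_th(1/0.0720 − 1) = 212.3 × 12.89 = 2.74 MΩ.

R_L(min) ≈ 2.74 MΩ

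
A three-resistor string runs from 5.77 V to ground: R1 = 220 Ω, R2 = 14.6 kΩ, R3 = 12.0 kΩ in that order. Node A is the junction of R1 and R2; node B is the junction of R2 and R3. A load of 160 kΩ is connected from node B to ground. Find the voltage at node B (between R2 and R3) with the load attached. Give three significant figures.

V ≈ 2.48 V

At node B, R3 is in parallel with the load: R3‖R_L = 11160 Ω.
Below node A the resistance is R2 + (R3‖R_L) = 25760 Ω, so V_A = 5.77 × 25760/25980 = 5.721 V.
Then V_B = V_A × (R3‖R_L)/(R2 + R3‖R_L) = 5.721 × 11160/25760 = 2.48 V.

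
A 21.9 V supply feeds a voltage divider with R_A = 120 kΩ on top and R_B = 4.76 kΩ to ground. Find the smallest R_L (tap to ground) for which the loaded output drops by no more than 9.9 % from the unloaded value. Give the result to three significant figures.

R_L(min) ≈ 41.7 kΩ

Output resistance R_th = R_A‖R_B = (120 × 4.76)/124.8 = 4.578 kΩ.
The fractional drop is R_th/(R_th + R_L); requiring this ≤ 0.0990 gives R_L ≥ R_th(1/0.0990 − 1) = 4.578 × 9.101 = 41.7 kΩ.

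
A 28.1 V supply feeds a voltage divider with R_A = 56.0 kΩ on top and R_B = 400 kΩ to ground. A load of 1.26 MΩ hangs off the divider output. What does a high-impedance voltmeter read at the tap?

The load sits in parallel with R_B: R_B‖R_L = (400 × 1260) / (400 + 1260) = 303.6 kΩ.
V_out = 28.1 × 303.6 / (56.0 + 303.6) = 28.1 × 303.6/359.6 = 23.7 V.

V_out ≈ 23.7 V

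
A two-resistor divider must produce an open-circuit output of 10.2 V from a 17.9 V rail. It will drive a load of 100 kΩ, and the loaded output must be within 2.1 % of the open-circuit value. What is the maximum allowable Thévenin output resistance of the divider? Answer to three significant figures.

Loading drop = R_th/(R_th + R_L) ≤ 0.0210, so R_th ≤ R_L · ε/(1−ε) = 100 kΩ × 0.0210/0.9790 = 2.15 kΩ.
(Any R1, R2 with R2/(R1+R2) = 0.570 and R1‖R2 ≤ 2.15 kΩ will meet the spec.)

R_th ≤ 2.15 kΩ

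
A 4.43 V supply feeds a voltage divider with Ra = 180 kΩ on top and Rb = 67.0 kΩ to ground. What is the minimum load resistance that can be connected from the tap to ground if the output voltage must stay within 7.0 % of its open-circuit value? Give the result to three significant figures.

R_L(min) ≈ 649 kΩ

Output resistance R_th = Ra‖Rb = (180 × 67.0)/247.0 = 48.83 kΩ.
The fractional drop is R_th/(R_th + R_L); requiring this ≤ 0.0700 gives R_L ≥ R_th(1/0.0700 − 1) = 48.83 × 13.29 = 649 kΩ.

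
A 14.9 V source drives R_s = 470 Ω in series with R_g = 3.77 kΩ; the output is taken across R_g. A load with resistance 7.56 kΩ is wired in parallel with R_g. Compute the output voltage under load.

V_out ≈ 12.6 V

The load sits in parallel with R_g: R_g‖R_L = (3770 × 7560) / (3770 + 7560) = 2516 Ω.
V_out = 14.9 × 2516 / (470 + 2516) = 14.9 × 2516/2986 = 12.6 V.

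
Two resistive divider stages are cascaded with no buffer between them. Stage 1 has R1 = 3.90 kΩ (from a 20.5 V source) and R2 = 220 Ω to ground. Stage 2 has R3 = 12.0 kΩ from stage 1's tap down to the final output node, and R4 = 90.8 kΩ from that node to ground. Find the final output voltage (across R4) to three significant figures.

V_out ≈ 0.965 V

Stage 2 presents R3+R4 = 102800 Ω as a load on stage 1's tap.
Stage 1's lower leg becomes R2‖(R3+R4) = 219.5 Ω, so V_mid = 20.5 × 219.5/4120 = 1.092 V.
Stage 2 is itself unloaded: V_out = V_mid × R4/(R3+R4) = 1.092 × 90800/102800 = 0.965 V.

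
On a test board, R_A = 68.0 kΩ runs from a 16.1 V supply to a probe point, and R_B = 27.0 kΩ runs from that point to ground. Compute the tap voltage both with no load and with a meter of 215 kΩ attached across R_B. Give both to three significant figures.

Unloaded: 4.58 V; loaded: 4.20 V

Open-circuit: V = 16.1 × 27.0/(68.0 + 27.0) = 4.58 V.
With the load, R_B becomes R_B‖R_L = 23.99 kΩ, so V = 16.1 × 23.99/91.99 = 4.20 V.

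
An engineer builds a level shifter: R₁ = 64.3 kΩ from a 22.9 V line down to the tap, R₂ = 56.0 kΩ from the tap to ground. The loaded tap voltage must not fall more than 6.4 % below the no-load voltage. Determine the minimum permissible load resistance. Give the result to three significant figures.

R_L(min) ≈ 438 kΩ

Output resistance R_th = R₁‖R₂ = (64.3 × 56.0)/120.3 = 29.93 kΩ.
The fractional drop is R_th/(R_th + R_L); requiring this ≤ 0.0640 gives R_L ≥ R_th(1/0.0640 − 1) = 29.93 × 14.62 = 438 kΩ.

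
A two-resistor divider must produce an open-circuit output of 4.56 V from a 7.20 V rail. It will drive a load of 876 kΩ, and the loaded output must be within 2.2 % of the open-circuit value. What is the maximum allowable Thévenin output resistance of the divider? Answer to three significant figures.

Loading drop = R_th/(R_th + R_L) ≤ 0.0220, so R_th ≤ R_L · ε/(1−ε) = 876 kΩ × 0.0220/0.9780 = 19.7 kΩ.

R_th ≤ 19.7 kΩ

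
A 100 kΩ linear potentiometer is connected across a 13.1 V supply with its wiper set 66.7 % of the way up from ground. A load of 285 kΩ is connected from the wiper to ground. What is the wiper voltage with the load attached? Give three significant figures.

V ≈ 8.11 V

The wiper splits the pot into (1−α)R = 33.30 kΩ above and αR = 66.70 kΩ below.
Lower section ‖ load = 54.05 kΩ.
V_wiper = 13.1 × 54.05/(33.30 + 54.05) = 8.11 V.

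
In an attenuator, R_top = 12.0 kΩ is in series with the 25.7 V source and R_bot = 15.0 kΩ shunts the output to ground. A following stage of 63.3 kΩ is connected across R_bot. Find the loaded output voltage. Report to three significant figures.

V_out ≈ 12.9 V

The load sits in parallel with R_bot: R_bot‖R_L = (15.0 × 63.3) / (15.0 + 63.3) = 12.13 kΩ.
V_out = 25.7 × 12.13 / (12.0 + 12.13) = 25.7 × 12.13/24.13 = 12.9 V.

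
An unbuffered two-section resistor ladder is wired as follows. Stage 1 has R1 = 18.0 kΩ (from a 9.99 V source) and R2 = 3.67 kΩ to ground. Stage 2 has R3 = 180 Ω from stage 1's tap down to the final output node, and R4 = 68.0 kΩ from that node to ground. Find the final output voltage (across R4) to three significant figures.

V_out ≈ 1.62 V

Stage 2 presents R3+R4 = 68180 Ω as a load on stage 1's tap.
Stage 1's lower leg becomes R2‖(R3+R4) = 3483 Ω, so V_mid = 9.99 × 3483/21480 = 1.619 V.
Stage 2 is itself unloaded: V_out = V_mid × R4/(R3+R4) = 1.619 × 68000/68180 = 1.62 V.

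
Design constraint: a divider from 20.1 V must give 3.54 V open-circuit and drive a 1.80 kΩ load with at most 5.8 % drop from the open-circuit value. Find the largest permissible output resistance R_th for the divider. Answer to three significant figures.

Loading drop = R_th/(R_th + R_L) ≤ 0.0580, so R_th ≤ R_L · ε/(1−ε) = 1.80 kΩ × 0.0580/0.9420 = 111 Ω.
(Any R1, R2 with R2/(R1+R2) = 0.176 and R1‖R2 ≤ 111 Ω will meet the spec.)

R_th ≤ 111 Ω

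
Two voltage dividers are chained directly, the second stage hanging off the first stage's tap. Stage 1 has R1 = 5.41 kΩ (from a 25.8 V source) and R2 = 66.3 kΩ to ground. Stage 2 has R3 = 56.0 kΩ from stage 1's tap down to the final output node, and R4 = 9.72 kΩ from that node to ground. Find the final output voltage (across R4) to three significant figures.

Stage 2 presents R3+R4 = 65.72 kΩ as a load on stage 1's tap.
Stage 1's lower leg becomes R2‖(R3+R4) = 33.00 kΩ, so V_mid = 25.8 × 33.00/38.41 = 22.17 V.
Stage 2 is itself unloaded: V_out = V_mid × R4/(R3+R4) = 22.17 × 9.72/65.72 = 3.28 V.

V_out ≈ 3.28 V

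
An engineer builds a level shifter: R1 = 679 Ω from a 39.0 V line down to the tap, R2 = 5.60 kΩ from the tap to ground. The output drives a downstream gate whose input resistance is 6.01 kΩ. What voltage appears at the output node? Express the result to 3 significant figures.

V_out ≈ 31.6 V

The load sits in parallel with R2: R2‖R_L = (5600 × 6010) / (5600 + 6010) = 2899 Ω.
V_out = 39.0 × 2899 / (679 + 2899) = 39.0 × 2899/3578 = 31.6 V.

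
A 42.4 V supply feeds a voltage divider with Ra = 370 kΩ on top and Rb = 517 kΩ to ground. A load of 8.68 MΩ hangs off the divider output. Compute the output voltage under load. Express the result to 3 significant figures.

The load sits in parallel with Rb: Rb‖R_L = (517 × 8680) / (517 + 8680) = 487.9 kΩ.
V_out = 42.4 × 487.9 / (370 + 487.9) = 42.4 × 487.9/857.9 = 24.1 V.

V_out ≈ 24.1 V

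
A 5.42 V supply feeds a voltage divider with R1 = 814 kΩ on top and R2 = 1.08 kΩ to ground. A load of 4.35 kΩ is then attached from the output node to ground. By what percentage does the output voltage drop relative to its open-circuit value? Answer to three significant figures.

19.9 %

The divider's output (Thévenin) resistance is R1‖R2 = 1.079 kΩ.
Fractional drop under load = R_th/(R_th + R_L) = 1.079 / (1.079 + 4.35) = 0.1987.
So the output falls by 19.9 %.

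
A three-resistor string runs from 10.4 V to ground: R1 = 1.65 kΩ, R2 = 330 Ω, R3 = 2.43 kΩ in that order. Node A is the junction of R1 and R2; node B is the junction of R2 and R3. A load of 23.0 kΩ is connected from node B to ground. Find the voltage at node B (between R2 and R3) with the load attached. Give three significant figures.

At node B, R3 is in parallel with the load: R3‖R_L = 2198 Ω.
Below node A the resistance is R2 + (R3‖R_L) = 2528 Ω, so V_A = 10.4 × 2528/4178 = 6.293 V.
Then V_B = V_A × (R3‖R_L)/(R2 + R3‖R_L) = 6.293 × 2198/2528 = 5.47 V.

V ≈ 5.47 V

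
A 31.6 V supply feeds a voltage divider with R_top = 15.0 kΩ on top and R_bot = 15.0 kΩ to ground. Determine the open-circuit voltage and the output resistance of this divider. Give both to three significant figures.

V_th = 15.8 V, R_th = 7.50 kΩ

V_th is the open-circuit tap voltage: 31.6 × 15.0/(15.0 + 15.0) = 15.8 V.
With the supply zeroed, R_top and R_bot appear in parallel from the tap: R_th = R_top‖R_bot = (15.0 × 15.0)/30.00 = 7.50 kΩ.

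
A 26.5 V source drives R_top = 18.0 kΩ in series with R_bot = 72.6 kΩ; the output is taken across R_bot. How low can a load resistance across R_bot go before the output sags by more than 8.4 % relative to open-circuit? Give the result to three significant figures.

Output resistance R_th = R_top‖R_bot = (18.0 × 72.6)/90.60 = 14.42 kΩ.
The fractional drop is R_th/(R_th + R_L); requiring this ≤ 0.0840 gives R_L ≥ R_th(1/0.0840 − 1) = 14.42 × 10.90 = 157 kΩ.

R_L(min) ≈ 157 kΩ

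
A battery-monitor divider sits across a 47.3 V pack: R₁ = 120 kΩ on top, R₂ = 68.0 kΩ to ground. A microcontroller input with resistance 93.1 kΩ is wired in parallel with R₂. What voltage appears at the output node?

The load sits in parallel with R₂: R₂‖R_L = (68.0 × 93.1) / (68.0 + 93.1) = 39.30 kΩ.
V_out = 47.3 × 39.30 / (120 + 39.30) = 47.3 × 39.30/159.3 = 11.7 V.

V_out ≈ 11.7 V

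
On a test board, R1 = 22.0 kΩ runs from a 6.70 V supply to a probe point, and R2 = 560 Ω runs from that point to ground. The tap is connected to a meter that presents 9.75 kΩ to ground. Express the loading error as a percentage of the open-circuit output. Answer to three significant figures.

The divider's output (Thévenin) resistance is R1‖R2 = 546.1 Ω.
Fractional drop under load = R_th/(R_th + R_L) = 546.1 / (546.1 + 9750) = 0.05304.
So the output falls by 5.30 %.

5.30 %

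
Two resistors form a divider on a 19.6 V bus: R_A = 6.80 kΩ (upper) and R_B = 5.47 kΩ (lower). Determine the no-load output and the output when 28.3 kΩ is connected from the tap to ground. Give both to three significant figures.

Unloaded: 8.74 V; loaded: 7.89 V

Open-circuit: V = 19.6 × 5.47/(6.80 + 5.47) = 8.74 V.
With the load, R_B becomes R_B‖R_L = 4.584 kΩ, so V = 19.6 × 4.584/11.38 = 7.89 V.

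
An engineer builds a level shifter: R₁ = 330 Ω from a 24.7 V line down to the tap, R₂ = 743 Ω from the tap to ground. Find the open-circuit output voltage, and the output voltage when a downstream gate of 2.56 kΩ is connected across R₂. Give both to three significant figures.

Open-circuit: V = 24.7 × 743/(330 + 743) = 17.1 V.
With the load, R₂ becomes R₂‖R_L = 575.9 Ω, so V = 24.7 × 575.9/905.9 = 15.7 V.

Unloaded: 17.1 V; loaded: 15.7 V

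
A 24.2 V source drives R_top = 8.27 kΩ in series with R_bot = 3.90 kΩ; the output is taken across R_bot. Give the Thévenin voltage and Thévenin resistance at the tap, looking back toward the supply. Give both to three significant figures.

V_th is the open-circuit tap voltage: 24.2 × 3.90/(8.27 + 3.90) = 7.76 V.
With the supply zeroed, R_top and R_bot appear in parallel from the tap: R_th = R_top‖R_bot = (8.27 × 3.90)/12.17 = 2.65 kΩ.

V_th = 7.76 V, R_th = 2.65 kΩ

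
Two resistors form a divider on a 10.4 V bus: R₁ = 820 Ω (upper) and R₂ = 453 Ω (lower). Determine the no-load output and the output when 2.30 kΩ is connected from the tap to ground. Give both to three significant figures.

Open-circuit: V = 10.4 × 453/(820 + 453) = 3.70 V.
With the load, R₂ becomes R₂‖R_L = 378.5 Ω, so V = 10.4 × 378.5/1198 = 3.28 V.

Unloaded: 3.70 V; loaded: 3.28 V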